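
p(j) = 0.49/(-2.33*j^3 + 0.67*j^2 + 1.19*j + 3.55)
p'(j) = 0.49*(6.99*j^2 - 1.34*j - 1.19)/(-2.33*j^3 + 0.67*j^2 + 1.19*j + 3.55)^2 = (3.4251*j^2 - 0.6566*j - 0.5831)/(-2.33*j^3 + 0.67*j^2 + 1.19*j + 3.55)^2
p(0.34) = 0.12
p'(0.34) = -0.03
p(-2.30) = 0.01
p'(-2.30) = 0.02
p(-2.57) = 0.01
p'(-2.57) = 0.01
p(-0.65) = 0.13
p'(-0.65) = 0.09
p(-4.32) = 0.00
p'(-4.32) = 0.00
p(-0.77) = 0.12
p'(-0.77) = 0.12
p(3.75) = -0.00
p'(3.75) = 0.00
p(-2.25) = 0.02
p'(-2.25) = 0.02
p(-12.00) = 0.00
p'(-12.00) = 0.00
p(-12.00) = 0.00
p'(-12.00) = 0.00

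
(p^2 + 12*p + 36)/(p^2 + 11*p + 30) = (p + 6)/(p + 5)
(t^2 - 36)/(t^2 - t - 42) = (t - 6)/(t - 7)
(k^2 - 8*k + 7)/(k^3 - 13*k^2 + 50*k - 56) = (k - 1)/(k^2 - 6*k + 8)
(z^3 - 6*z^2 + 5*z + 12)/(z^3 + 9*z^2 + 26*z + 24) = (z^3 - 6*z^2 + 5*z + 12)/(z^3 + 9*z^2 + 26*z + 24)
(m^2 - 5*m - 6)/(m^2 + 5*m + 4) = (m - 6)/(m + 4)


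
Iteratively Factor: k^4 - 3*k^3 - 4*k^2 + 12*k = (k - 3)*(k^3 - 4*k) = k*(k - 3)*(k^2 - 4) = k*(k - 3)*(k - 2)*(k + 2)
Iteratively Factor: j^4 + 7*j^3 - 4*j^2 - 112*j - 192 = (j - 4)*(j^3 + 11*j^2 + 40*j + 48) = (j - 4)*(j + 3)*(j^2 + 8*j + 16) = (j - 4)*(j + 3)*(j + 4)*(j + 4)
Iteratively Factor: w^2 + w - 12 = (w - 3)*(w + 4)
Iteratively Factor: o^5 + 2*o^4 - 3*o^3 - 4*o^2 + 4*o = (o - 1)*(o^4 + 3*o^3 - 4*o) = o*(o - 1)*(o^3 + 3*o^2 - 4) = o*(o - 1)*(o + 2)*(o^2 + o - 2) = o*(o - 1)^2*(o + 2)*(o + 2)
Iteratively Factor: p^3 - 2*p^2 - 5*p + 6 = (p - 1)*(p^2 - p - 6) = (p - 1)*(p + 2)*(p - 3)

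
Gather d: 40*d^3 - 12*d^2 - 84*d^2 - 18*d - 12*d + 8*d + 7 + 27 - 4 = 40*d^3 - 96*d^2 - 22*d + 30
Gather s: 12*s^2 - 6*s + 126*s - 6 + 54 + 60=12*s^2 + 120*s + 108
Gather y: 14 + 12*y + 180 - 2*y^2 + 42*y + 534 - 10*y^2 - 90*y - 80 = -12*y^2 - 36*y + 648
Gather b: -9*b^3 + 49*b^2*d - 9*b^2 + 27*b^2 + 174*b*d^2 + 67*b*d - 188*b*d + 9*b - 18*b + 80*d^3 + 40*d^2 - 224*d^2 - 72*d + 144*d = -9*b^3 + b^2*(49*d + 18) + b*(174*d^2 - 121*d - 9) + 80*d^3 - 184*d^2 + 72*d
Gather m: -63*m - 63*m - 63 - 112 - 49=-126*m - 224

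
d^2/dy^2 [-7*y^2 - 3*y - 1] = -14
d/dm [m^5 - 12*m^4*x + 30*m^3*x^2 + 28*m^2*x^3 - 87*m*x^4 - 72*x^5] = 5*m^4 - 48*m^3*x + 90*m^2*x^2 + 56*m*x^3 - 87*x^4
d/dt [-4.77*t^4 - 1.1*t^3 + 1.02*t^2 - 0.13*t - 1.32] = -19.08*t^3 - 3.3*t^2 + 2.04*t - 0.13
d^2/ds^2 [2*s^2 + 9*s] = 4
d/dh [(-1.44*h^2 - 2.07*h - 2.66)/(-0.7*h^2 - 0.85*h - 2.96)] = (-0.225*h^2 + 4.8008*h + 3.8662)/(0.49*h^4 + 1.19*h^3 + 4.8665*h^2 + 5.032*h + 8.7616)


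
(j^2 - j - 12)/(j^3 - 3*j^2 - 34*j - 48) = (j - 4)/(j^2 - 6*j - 16)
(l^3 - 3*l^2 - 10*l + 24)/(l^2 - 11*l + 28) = (l^2 + l - 6)/(l - 7)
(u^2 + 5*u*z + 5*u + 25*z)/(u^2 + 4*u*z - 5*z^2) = (-u - 5)/(-u + z)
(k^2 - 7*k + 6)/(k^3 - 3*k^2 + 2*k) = (k - 6)/(k*(k - 2))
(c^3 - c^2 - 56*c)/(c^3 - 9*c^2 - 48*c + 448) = c/(c - 8)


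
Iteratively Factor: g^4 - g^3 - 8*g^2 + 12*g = (g - 2)*(g^3 + g^2 - 6*g) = g*(g - 2)*(g^2 + g - 6) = g*(g - 2)*(g + 3)*(g - 2)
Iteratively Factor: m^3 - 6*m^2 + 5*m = (m - 5)*(m^2 - m) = m*(m - 5)*(m - 1)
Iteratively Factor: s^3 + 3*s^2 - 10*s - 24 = (s + 4)*(s^2 - s - 6) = (s - 3)*(s + 4)*(s + 2)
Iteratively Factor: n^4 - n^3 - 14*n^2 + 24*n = (n)*(n^3 - n^2 - 14*n + 24) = n*(n - 2)*(n^2 + n - 12) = n*(n - 2)*(n + 4)*(n - 3)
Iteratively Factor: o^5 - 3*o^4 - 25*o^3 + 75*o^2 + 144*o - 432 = (o - 4)*(o^4 + o^3 - 21*o^2 - 9*o + 108) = (o - 4)*(o + 3)*(o^3 - 2*o^2 - 15*o + 36) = (o - 4)*(o + 3)*(o + 4)*(o^2 - 6*o + 9) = (o - 4)*(o - 3)*(o + 3)*(o + 4)*(o - 3)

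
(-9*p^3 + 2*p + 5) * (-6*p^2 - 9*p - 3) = 54*p^5 + 81*p^4 + 15*p^3 - 48*p^2 - 51*p - 15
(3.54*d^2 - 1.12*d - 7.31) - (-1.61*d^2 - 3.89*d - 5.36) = 5.15*d^2 + 2.77*d - 1.95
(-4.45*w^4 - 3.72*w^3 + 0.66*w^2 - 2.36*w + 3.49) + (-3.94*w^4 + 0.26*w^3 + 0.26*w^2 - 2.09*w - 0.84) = -8.39*w^4 - 3.46*w^3 + 0.92*w^2 - 4.45*w + 2.65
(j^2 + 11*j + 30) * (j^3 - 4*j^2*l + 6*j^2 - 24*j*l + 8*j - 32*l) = j^5 - 4*j^4*l + 17*j^4 - 68*j^3*l + 104*j^3 - 416*j^2*l + 268*j^2 - 1072*j*l + 240*j - 960*l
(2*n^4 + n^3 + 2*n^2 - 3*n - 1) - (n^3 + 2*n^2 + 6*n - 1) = 2*n^4 - 9*n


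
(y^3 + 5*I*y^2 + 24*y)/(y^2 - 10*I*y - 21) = y*(y + 8*I)/(y - 7*I)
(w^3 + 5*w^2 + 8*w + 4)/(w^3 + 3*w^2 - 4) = (w + 1)/(w - 1)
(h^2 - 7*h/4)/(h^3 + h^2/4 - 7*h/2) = 1/(h + 2)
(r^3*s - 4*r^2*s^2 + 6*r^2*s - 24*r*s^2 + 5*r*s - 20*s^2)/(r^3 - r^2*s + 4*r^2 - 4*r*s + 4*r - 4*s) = s*(r^3 - 4*r^2*s + 6*r^2 - 24*r*s + 5*r - 20*s)/(r^3 - r^2*s + 4*r^2 - 4*r*s + 4*r - 4*s)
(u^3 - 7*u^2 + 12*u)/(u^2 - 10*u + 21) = u*(u - 4)/(u - 7)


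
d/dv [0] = 0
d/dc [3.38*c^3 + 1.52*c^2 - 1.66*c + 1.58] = 10.14*c^2 + 3.04*c - 1.66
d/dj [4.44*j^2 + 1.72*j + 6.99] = 8.88*j + 1.72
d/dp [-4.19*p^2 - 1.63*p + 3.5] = -8.38*p - 1.63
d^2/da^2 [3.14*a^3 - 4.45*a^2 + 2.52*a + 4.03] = 18.84*a - 8.9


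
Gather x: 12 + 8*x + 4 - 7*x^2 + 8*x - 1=-7*x^2 + 16*x + 15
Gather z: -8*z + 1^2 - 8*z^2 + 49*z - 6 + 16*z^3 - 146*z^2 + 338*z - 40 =16*z^3 - 154*z^2 + 379*z - 45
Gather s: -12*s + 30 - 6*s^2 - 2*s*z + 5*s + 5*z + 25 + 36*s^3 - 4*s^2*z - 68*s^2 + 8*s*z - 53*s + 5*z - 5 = 36*s^3 + s^2*(-4*z - 74) + s*(6*z - 60) + 10*z + 50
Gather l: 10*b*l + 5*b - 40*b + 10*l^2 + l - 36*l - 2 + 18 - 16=-35*b + 10*l^2 + l*(10*b - 35)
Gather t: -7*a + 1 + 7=8 - 7*a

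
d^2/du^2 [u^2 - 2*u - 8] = 2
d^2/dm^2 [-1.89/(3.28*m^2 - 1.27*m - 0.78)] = (-40.666752*m^2 + 15.745968*m + 1.89*(6.56*m - 1.27)*(13.12*m - 2.54) + 9.670752)/(-3.28*m^2 + 1.27*m + 0.78)^3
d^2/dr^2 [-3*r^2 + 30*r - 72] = -6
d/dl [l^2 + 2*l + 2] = 2*l + 2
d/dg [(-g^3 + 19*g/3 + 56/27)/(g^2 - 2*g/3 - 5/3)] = (-81*g^4 + 108*g^3 - 108*g^2 - 336*g - 743)/(9*(9*g^4 - 12*g^3 - 26*g^2 + 20*g + 25))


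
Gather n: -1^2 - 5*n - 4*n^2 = -4*n^2 - 5*n - 1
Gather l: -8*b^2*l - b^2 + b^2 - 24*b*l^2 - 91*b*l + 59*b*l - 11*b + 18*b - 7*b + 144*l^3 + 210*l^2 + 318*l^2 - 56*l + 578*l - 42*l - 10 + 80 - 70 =144*l^3 + l^2*(528 - 24*b) + l*(-8*b^2 - 32*b + 480)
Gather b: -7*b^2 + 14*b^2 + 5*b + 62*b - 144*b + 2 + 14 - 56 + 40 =7*b^2 - 77*b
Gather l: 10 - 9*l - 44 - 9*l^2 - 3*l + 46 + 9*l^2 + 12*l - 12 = 0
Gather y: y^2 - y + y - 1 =y^2 - 1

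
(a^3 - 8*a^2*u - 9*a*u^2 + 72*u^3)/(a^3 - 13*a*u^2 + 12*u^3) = (-a^2 + 5*a*u + 24*u^2)/(-a^2 - 3*a*u + 4*u^2)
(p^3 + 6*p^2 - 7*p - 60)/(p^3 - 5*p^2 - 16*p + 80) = (p^2 + 2*p - 15)/(p^2 - 9*p + 20)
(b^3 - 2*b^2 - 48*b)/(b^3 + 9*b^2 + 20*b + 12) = b*(b - 8)/(b^2 + 3*b + 2)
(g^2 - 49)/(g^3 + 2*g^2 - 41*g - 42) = (g - 7)/(g^2 - 5*g - 6)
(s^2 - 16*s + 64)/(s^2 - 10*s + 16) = (s - 8)/(s - 2)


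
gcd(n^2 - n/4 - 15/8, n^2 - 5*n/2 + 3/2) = n - 3/2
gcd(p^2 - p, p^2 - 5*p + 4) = p - 1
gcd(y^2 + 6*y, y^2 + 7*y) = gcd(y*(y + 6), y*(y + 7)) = y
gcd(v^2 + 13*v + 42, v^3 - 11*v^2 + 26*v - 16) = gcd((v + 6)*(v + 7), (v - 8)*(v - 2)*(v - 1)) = 1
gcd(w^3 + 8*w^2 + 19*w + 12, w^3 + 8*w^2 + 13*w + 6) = w + 1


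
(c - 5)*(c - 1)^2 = c^3 - 7*c^2 + 11*c - 5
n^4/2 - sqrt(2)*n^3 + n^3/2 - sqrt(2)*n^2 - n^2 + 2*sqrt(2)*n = n*(n/2 + 1)*(n - 1)*(n - 2*sqrt(2))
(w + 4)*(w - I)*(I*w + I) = I*w^3 + w^2 + 5*I*w^2 + 5*w + 4*I*w + 4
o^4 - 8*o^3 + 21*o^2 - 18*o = o*(o - 3)^2*(o - 2)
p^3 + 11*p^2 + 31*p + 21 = (p + 1)*(p + 3)*(p + 7)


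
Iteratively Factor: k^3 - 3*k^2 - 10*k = (k - 5)*(k^2 + 2*k) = (k - 5)*(k + 2)*(k)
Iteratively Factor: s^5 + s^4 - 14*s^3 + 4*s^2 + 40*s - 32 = (s - 2)*(s^4 + 3*s^3 - 8*s^2 - 12*s + 16) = (s - 2)*(s + 2)*(s^3 + s^2 - 10*s + 8) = (s - 2)*(s - 1)*(s + 2)*(s^2 + 2*s - 8) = (s - 2)^2*(s - 1)*(s + 2)*(s + 4)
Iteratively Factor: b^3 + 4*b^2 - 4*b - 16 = (b - 2)*(b^2 + 6*b + 8) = (b - 2)*(b + 2)*(b + 4)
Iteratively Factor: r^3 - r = (r - 1)*(r^2 + r) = r*(r - 1)*(r + 1)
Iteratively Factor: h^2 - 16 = (h + 4)*(h - 4)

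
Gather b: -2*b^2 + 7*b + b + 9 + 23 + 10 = -2*b^2 + 8*b + 42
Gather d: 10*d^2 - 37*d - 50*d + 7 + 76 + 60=10*d^2 - 87*d + 143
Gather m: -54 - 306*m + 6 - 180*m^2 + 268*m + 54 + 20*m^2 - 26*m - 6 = -160*m^2 - 64*m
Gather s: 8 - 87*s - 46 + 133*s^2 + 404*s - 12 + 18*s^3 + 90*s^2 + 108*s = 18*s^3 + 223*s^2 + 425*s - 50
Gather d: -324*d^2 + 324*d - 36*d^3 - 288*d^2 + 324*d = -36*d^3 - 612*d^2 + 648*d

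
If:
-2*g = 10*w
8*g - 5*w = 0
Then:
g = 0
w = 0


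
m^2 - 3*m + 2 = (m - 2)*(m - 1)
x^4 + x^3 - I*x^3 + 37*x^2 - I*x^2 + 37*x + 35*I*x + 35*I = (x + 1)*(x - 7*I)*(x + I)*(x + 5*I)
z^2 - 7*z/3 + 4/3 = (z - 4/3)*(z - 1)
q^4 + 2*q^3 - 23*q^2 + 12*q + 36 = (q - 3)*(q - 2)*(q + 1)*(q + 6)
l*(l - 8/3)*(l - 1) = l^3 - 11*l^2/3 + 8*l/3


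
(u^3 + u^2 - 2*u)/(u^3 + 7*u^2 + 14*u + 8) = u*(u - 1)/(u^2 + 5*u + 4)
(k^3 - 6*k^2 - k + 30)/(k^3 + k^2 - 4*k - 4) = (k^2 - 8*k + 15)/(k^2 - k - 2)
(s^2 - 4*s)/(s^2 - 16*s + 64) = s*(s - 4)/(s^2 - 16*s + 64)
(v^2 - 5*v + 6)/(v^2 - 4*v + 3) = (v - 2)/(v - 1)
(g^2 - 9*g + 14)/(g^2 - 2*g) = (g - 7)/g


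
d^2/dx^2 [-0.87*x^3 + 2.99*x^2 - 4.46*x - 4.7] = 5.98 - 5.22*x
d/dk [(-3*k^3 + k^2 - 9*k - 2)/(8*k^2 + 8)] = 3*(-k^4 + 2*k - 3)/(8*(k^4 + 2*k^2 + 1))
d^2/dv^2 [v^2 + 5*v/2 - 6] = 2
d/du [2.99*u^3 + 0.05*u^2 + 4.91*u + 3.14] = 8.97*u^2 + 0.1*u + 4.91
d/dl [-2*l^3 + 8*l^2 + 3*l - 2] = -6*l^2 + 16*l + 3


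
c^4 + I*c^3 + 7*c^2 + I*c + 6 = (c - 2*I)*(c - I)*(c + I)*(c + 3*I)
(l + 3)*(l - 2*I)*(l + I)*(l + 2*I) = l^4 + 3*l^3 + I*l^3 + 4*l^2 + 3*I*l^2 + 12*l + 4*I*l + 12*I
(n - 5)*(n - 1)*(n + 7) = n^3 + n^2 - 37*n + 35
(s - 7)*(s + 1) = s^2 - 6*s - 7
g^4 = g^4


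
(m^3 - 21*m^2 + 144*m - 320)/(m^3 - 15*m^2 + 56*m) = (m^2 - 13*m + 40)/(m*(m - 7))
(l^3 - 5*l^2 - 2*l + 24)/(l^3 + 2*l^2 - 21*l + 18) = (l^2 - 2*l - 8)/(l^2 + 5*l - 6)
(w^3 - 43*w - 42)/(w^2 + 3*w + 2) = (w^2 - w - 42)/(w + 2)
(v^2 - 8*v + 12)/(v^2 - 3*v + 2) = (v - 6)/(v - 1)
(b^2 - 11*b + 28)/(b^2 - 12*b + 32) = (b - 7)/(b - 8)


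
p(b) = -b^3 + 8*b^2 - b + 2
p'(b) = -3*b^2 + 16*b - 1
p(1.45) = 14.32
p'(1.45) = 15.89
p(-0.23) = 2.67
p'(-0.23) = -4.84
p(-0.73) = 7.38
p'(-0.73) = -14.28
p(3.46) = 52.89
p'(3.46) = 18.45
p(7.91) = -0.28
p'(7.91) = -62.14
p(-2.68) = 81.39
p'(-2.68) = -65.43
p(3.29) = 49.69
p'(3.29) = 19.17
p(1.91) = 22.31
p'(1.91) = 18.62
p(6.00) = 68.00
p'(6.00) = -13.00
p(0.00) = 2.00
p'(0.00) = -1.00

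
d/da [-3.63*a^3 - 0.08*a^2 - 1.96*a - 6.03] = -10.89*a^2 - 0.16*a - 1.96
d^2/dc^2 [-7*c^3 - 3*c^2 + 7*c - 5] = -42*c - 6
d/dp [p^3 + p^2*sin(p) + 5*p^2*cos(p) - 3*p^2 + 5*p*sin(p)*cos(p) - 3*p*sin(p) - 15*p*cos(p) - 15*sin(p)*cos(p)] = -5*p^2*sin(p) + p^2*cos(p) + 3*p^2 + 17*p*sin(p) + 7*p*cos(p) + 5*p*cos(2*p) - 6*p - 3*sin(p) + 5*sin(2*p)/2 - 15*cos(p) - 15*cos(2*p)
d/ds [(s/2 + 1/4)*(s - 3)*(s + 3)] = 3*s^2/2 + s/2 - 9/2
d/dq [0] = 0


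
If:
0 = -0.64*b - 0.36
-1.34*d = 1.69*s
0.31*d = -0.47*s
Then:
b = -0.56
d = 0.00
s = 0.00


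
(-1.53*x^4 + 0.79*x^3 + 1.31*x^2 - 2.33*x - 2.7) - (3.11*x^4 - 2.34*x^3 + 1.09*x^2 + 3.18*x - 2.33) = -4.64*x^4 + 3.13*x^3 + 0.22*x^2 - 5.51*x - 0.37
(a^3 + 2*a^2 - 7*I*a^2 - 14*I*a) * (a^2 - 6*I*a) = a^5 + 2*a^4 - 13*I*a^4 - 42*a^3 - 26*I*a^3 - 84*a^2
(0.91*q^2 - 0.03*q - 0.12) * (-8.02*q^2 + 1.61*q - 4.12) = -7.2982*q^4 + 1.7057*q^3 - 2.8351*q^2 - 0.0696*q + 0.4944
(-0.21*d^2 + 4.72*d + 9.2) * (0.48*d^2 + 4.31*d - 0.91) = -0.1008*d^4 + 1.3605*d^3 + 24.9503*d^2 + 35.3568*d - 8.372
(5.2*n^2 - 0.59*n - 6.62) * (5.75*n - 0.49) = 29.9*n^3 - 5.9405*n^2 - 37.7759*n + 3.2438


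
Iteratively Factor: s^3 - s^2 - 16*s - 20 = (s + 2)*(s^2 - 3*s - 10) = (s - 5)*(s + 2)*(s + 2)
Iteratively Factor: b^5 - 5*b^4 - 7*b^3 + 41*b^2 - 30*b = (b - 2)*(b^4 - 3*b^3 - 13*b^2 + 15*b) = (b - 5)*(b - 2)*(b^3 + 2*b^2 - 3*b) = b*(b - 5)*(b - 2)*(b^2 + 2*b - 3) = b*(b - 5)*(b - 2)*(b - 1)*(b + 3)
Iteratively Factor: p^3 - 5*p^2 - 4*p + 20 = (p - 2)*(p^2 - 3*p - 10) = (p - 5)*(p - 2)*(p + 2)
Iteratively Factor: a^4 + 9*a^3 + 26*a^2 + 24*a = (a + 2)*(a^3 + 7*a^2 + 12*a) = (a + 2)*(a + 3)*(a^2 + 4*a) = a*(a + 2)*(a + 3)*(a + 4)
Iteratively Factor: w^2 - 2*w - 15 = (w + 3)*(w - 5)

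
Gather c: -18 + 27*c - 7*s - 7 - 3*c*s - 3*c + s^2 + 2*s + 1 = c*(24 - 3*s) + s^2 - 5*s - 24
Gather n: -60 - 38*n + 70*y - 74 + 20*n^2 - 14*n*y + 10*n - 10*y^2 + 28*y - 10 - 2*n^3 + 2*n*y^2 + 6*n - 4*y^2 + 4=-2*n^3 + 20*n^2 + n*(2*y^2 - 14*y - 22) - 14*y^2 + 98*y - 140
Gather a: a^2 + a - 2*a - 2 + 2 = a^2 - a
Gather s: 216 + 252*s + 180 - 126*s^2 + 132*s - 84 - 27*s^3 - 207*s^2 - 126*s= -27*s^3 - 333*s^2 + 258*s + 312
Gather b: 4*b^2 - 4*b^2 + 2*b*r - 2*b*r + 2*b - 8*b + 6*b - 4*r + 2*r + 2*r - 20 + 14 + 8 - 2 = 0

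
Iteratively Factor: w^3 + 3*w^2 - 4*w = (w)*(w^2 + 3*w - 4) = w*(w + 4)*(w - 1)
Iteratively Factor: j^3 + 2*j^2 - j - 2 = (j + 2)*(j^2 - 1) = (j + 1)*(j + 2)*(j - 1)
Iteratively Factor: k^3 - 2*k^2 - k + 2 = (k + 1)*(k^2 - 3*k + 2) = (k - 1)*(k + 1)*(k - 2)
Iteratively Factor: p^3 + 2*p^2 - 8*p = (p)*(p^2 + 2*p - 8) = p*(p - 2)*(p + 4)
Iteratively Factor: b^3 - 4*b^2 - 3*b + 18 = (b - 3)*(b^2 - b - 6) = (b - 3)^2*(b + 2)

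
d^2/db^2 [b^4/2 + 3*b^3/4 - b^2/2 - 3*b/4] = 6*b^2 + 9*b/2 - 1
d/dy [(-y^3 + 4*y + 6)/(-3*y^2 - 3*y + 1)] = (3*y^4 + 6*y^3 + 9*y^2 + 36*y + 22)/(9*y^4 + 18*y^3 + 3*y^2 - 6*y + 1)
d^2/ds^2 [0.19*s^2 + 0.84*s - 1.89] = 0.380000000000000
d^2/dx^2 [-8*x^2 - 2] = -16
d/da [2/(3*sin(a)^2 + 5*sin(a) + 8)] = -2*(6*sin(a) + 5)*cos(a)/(3*sin(a)^2 + 5*sin(a) + 8)^2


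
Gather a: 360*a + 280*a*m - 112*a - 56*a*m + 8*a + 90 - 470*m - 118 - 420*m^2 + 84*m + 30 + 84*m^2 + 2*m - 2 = a*(224*m + 256) - 336*m^2 - 384*m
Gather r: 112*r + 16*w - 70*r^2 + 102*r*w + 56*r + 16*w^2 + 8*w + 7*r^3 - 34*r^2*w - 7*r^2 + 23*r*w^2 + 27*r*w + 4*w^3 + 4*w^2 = 7*r^3 + r^2*(-34*w - 77) + r*(23*w^2 + 129*w + 168) + 4*w^3 + 20*w^2 + 24*w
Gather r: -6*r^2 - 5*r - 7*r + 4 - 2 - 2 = -6*r^2 - 12*r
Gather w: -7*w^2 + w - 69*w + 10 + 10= -7*w^2 - 68*w + 20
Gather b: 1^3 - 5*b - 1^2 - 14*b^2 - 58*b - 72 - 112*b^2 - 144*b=-126*b^2 - 207*b - 72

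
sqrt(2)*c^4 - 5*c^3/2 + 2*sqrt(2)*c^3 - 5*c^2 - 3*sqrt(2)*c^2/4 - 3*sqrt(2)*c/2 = c*(c + 2)*(c - 3*sqrt(2)/2)*(sqrt(2)*c + 1/2)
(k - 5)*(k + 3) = k^2 - 2*k - 15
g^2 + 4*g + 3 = (g + 1)*(g + 3)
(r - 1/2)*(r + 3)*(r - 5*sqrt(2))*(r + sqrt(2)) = r^4 - 4*sqrt(2)*r^3 + 5*r^3/2 - 10*sqrt(2)*r^2 - 23*r^2/2 - 25*r + 6*sqrt(2)*r + 15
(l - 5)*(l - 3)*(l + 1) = l^3 - 7*l^2 + 7*l + 15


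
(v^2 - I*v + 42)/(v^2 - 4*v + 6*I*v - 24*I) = (v - 7*I)/(v - 4)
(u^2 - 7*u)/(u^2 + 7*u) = (u - 7)/(u + 7)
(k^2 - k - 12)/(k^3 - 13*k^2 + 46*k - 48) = (k^2 - k - 12)/(k^3 - 13*k^2 + 46*k - 48)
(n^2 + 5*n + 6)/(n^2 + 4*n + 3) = (n + 2)/(n + 1)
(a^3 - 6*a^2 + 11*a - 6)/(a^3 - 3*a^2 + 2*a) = (a - 3)/a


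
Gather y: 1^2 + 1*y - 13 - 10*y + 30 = 18 - 9*y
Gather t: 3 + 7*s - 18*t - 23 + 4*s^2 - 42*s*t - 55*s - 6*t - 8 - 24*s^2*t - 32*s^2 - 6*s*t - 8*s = -28*s^2 - 56*s + t*(-24*s^2 - 48*s - 24) - 28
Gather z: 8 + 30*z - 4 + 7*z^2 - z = 7*z^2 + 29*z + 4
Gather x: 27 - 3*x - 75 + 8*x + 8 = 5*x - 40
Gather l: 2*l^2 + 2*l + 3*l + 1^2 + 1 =2*l^2 + 5*l + 2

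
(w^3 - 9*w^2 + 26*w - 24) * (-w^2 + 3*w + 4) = -w^5 + 12*w^4 - 49*w^3 + 66*w^2 + 32*w - 96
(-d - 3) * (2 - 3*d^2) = 3*d^3 + 9*d^2 - 2*d - 6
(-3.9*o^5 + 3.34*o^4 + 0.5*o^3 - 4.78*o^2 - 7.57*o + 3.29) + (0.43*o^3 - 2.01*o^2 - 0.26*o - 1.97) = -3.9*o^5 + 3.34*o^4 + 0.93*o^3 - 6.79*o^2 - 7.83*o + 1.32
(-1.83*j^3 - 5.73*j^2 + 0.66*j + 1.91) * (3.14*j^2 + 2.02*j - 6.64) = -5.7462*j^5 - 21.6888*j^4 + 2.649*j^3 + 45.3778*j^2 - 0.5242*j - 12.6824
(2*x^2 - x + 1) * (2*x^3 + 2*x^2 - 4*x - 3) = 4*x^5 + 2*x^4 - 8*x^3 - x - 3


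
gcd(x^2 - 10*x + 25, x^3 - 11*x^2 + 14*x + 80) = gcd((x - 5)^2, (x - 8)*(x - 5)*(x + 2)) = x - 5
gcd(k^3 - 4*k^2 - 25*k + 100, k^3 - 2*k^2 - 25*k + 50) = k^2 - 25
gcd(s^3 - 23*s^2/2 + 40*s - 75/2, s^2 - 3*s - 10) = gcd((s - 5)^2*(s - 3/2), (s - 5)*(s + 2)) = s - 5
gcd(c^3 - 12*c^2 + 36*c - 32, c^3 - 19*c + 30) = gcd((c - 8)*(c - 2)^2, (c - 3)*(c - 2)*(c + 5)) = c - 2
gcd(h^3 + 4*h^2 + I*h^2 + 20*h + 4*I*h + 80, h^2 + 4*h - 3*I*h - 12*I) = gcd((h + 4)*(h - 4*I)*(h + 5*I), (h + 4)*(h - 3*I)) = h + 4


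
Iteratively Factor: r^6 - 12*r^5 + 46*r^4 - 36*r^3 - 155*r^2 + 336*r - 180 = (r - 2)*(r^5 - 10*r^4 + 26*r^3 + 16*r^2 - 123*r + 90) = (r - 3)*(r - 2)*(r^4 - 7*r^3 + 5*r^2 + 31*r - 30) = (r - 3)*(r - 2)*(r - 1)*(r^3 - 6*r^2 - r + 30) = (r - 5)*(r - 3)*(r - 2)*(r - 1)*(r^2 - r - 6) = (r - 5)*(r - 3)^2*(r - 2)*(r - 1)*(r + 2)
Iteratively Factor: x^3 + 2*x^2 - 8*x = (x)*(x^2 + 2*x - 8) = x*(x - 2)*(x + 4)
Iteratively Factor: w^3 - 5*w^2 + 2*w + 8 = (w - 4)*(w^2 - w - 2) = (w - 4)*(w + 1)*(w - 2)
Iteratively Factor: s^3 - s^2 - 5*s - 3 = (s + 1)*(s^2 - 2*s - 3) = (s + 1)^2*(s - 3)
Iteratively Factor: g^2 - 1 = (g + 1)*(g - 1)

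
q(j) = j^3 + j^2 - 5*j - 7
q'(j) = 3*j^2 + 2*j - 5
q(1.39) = -9.33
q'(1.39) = 3.58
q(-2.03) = -1.09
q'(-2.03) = 3.30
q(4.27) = 67.74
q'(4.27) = 58.24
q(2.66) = 5.60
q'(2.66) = 21.55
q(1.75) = -7.33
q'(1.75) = 7.69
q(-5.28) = -99.92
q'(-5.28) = 68.08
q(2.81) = 9.03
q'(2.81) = 24.31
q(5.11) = 126.99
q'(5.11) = 83.56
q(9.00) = 758.00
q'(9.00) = 256.00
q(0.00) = -7.00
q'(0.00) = -5.00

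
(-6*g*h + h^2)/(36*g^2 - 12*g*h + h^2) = -h/(6*g - h)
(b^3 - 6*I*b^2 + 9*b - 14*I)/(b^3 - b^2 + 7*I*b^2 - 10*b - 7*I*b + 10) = (b^2 - 8*I*b - 7)/(b^2 + b*(-1 + 5*I) - 5*I)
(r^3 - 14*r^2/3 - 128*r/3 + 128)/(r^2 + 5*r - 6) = (3*r^2 - 32*r + 64)/(3*(r - 1))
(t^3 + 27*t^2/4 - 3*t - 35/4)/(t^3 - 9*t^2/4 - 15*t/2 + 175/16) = 4*(t^2 + 8*t + 7)/(4*t^2 - 4*t - 35)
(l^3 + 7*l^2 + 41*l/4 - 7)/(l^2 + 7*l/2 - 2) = l + 7/2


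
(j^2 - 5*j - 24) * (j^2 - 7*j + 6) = j^4 - 12*j^3 + 17*j^2 + 138*j - 144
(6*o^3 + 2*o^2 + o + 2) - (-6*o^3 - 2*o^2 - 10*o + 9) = 12*o^3 + 4*o^2 + 11*o - 7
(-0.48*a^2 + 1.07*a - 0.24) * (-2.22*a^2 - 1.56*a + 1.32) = 1.0656*a^4 - 1.6266*a^3 - 1.77*a^2 + 1.7868*a - 0.3168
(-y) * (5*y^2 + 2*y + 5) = -5*y^3 - 2*y^2 - 5*y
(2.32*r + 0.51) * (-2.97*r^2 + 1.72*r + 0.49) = -6.8904*r^3 + 2.4757*r^2 + 2.014*r + 0.2499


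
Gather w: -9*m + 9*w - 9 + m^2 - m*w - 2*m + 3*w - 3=m^2 - 11*m + w*(12 - m) - 12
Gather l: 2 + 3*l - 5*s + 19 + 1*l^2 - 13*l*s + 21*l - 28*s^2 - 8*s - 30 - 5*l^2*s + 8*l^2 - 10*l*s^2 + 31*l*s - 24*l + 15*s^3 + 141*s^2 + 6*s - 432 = l^2*(9 - 5*s) + l*(-10*s^2 + 18*s) + 15*s^3 + 113*s^2 - 7*s - 441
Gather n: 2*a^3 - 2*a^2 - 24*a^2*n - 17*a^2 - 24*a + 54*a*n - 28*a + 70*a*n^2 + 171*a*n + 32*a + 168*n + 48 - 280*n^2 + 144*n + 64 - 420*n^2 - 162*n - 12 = 2*a^3 - 19*a^2 - 20*a + n^2*(70*a - 700) + n*(-24*a^2 + 225*a + 150) + 100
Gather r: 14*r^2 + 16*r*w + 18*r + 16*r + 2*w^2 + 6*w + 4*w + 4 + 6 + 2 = 14*r^2 + r*(16*w + 34) + 2*w^2 + 10*w + 12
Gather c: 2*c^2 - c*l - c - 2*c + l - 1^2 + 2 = 2*c^2 + c*(-l - 3) + l + 1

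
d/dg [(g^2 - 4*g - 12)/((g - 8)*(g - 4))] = 8*(-g^2 + 11*g - 34)/(g^4 - 24*g^3 + 208*g^2 - 768*g + 1024)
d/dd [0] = 0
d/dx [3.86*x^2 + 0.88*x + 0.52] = 7.72*x + 0.88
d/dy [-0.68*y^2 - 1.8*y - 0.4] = -1.36*y - 1.8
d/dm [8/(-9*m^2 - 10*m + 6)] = 16*(9*m + 5)/(9*m^2 + 10*m - 6)^2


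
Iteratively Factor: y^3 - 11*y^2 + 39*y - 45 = (y - 3)*(y^2 - 8*y + 15) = (y - 3)^2*(y - 5)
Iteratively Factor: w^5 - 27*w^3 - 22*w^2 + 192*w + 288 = (w + 3)*(w^4 - 3*w^3 - 18*w^2 + 32*w + 96) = (w - 4)*(w + 3)*(w^3 + w^2 - 14*w - 24) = (w - 4)^2*(w + 3)*(w^2 + 5*w + 6) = (w - 4)^2*(w + 2)*(w + 3)*(w + 3)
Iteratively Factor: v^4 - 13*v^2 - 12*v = (v - 4)*(v^3 + 4*v^2 + 3*v) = (v - 4)*(v + 1)*(v^2 + 3*v) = (v - 4)*(v + 1)*(v + 3)*(v)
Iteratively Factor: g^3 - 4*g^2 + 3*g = (g)*(g^2 - 4*g + 3) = g*(g - 3)*(g - 1)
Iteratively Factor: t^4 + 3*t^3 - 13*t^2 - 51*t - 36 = (t + 3)*(t^3 - 13*t - 12) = (t + 3)^2*(t^2 - 3*t - 4) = (t + 1)*(t + 3)^2*(t - 4)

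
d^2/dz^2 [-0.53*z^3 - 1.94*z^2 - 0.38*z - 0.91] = -3.18*z - 3.88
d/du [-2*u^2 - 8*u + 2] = -4*u - 8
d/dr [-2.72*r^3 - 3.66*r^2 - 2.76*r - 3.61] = -8.16*r^2 - 7.32*r - 2.76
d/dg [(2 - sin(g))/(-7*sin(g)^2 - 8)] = (-7*sin(g)^2 + 28*sin(g) + 8)*cos(g)/(7*sin(g)^2 + 8)^2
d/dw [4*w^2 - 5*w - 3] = 8*w - 5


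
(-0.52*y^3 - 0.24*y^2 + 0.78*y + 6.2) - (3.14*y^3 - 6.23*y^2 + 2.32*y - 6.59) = -3.66*y^3 + 5.99*y^2 - 1.54*y + 12.79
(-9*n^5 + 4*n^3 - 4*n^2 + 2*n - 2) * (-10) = 90*n^5 - 40*n^3 + 40*n^2 - 20*n + 20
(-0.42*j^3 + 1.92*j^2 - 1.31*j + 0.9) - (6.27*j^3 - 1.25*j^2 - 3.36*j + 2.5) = -6.69*j^3 + 3.17*j^2 + 2.05*j - 1.6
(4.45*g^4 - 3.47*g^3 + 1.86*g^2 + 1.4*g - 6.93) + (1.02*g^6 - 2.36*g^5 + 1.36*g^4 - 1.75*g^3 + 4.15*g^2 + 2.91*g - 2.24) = 1.02*g^6 - 2.36*g^5 + 5.81*g^4 - 5.22*g^3 + 6.01*g^2 + 4.31*g - 9.17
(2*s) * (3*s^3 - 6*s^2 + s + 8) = 6*s^4 - 12*s^3 + 2*s^2 + 16*s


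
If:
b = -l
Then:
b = -l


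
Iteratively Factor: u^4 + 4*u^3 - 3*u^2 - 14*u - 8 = (u + 4)*(u^3 - 3*u - 2) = (u - 2)*(u + 4)*(u^2 + 2*u + 1) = (u - 2)*(u + 1)*(u + 4)*(u + 1)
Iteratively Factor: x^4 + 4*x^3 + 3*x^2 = (x + 3)*(x^3 + x^2) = x*(x + 3)*(x^2 + x) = x*(x + 1)*(x + 3)*(x)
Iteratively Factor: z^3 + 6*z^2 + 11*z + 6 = (z + 2)*(z^2 + 4*z + 3) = (z + 1)*(z + 2)*(z + 3)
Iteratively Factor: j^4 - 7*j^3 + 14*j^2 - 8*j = (j - 1)*(j^3 - 6*j^2 + 8*j) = j*(j - 1)*(j^2 - 6*j + 8) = j*(j - 2)*(j - 1)*(j - 4)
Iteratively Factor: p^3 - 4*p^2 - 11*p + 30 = (p - 2)*(p^2 - 2*p - 15) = (p - 2)*(p + 3)*(p - 5)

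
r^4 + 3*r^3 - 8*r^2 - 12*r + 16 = (r - 2)*(r - 1)*(r + 2)*(r + 4)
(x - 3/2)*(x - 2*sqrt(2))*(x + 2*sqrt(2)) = x^3 - 3*x^2/2 - 8*x + 12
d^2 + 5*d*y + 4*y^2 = (d + y)*(d + 4*y)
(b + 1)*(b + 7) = b^2 + 8*b + 7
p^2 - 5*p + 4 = (p - 4)*(p - 1)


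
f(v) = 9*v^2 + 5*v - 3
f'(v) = 18*v + 5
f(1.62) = 28.72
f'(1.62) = 34.16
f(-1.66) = 13.50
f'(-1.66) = -24.88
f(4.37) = 190.72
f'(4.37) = 83.66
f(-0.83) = -0.95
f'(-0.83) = -9.94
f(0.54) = 2.32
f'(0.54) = 14.72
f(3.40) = 118.04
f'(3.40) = 66.20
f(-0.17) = -3.59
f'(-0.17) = 1.94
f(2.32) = 57.04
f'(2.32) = 46.76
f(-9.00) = 681.00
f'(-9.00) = -157.00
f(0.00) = -3.00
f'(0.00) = 5.00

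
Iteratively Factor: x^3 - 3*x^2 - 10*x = (x)*(x^2 - 3*x - 10) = x*(x + 2)*(x - 5)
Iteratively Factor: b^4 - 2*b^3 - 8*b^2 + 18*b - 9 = (b - 1)*(b^3 - b^2 - 9*b + 9) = (b - 3)*(b - 1)*(b^2 + 2*b - 3) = (b - 3)*(b - 1)*(b + 3)*(b - 1)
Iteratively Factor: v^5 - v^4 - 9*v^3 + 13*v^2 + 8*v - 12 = (v - 2)*(v^4 + v^3 - 7*v^2 - v + 6) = (v - 2)*(v - 1)*(v^3 + 2*v^2 - 5*v - 6) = (v - 2)^2*(v - 1)*(v^2 + 4*v + 3) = (v - 2)^2*(v - 1)*(v + 3)*(v + 1)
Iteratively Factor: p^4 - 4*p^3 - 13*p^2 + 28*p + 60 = (p + 2)*(p^3 - 6*p^2 - p + 30) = (p - 3)*(p + 2)*(p^2 - 3*p - 10) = (p - 5)*(p - 3)*(p + 2)*(p + 2)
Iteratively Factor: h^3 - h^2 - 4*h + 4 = (h + 2)*(h^2 - 3*h + 2) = (h - 2)*(h + 2)*(h - 1)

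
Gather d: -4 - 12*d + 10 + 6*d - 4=2 - 6*d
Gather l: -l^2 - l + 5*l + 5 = -l^2 + 4*l + 5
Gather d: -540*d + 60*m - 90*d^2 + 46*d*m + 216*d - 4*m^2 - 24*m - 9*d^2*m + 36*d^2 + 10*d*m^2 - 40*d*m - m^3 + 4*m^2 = d^2*(-9*m - 54) + d*(10*m^2 + 6*m - 324) - m^3 + 36*m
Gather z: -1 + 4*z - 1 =4*z - 2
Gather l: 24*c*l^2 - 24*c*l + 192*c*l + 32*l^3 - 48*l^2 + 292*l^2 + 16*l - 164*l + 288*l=32*l^3 + l^2*(24*c + 244) + l*(168*c + 140)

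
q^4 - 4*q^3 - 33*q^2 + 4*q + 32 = (q - 8)*(q - 1)*(q + 1)*(q + 4)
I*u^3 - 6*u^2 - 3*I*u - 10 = (u + 2*I)*(u + 5*I)*(I*u + 1)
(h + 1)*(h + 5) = h^2 + 6*h + 5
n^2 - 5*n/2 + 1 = (n - 2)*(n - 1/2)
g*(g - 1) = g^2 - g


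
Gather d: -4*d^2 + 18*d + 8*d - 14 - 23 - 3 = -4*d^2 + 26*d - 40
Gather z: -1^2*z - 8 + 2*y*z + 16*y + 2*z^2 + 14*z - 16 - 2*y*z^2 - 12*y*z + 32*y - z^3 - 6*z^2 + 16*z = 48*y - z^3 + z^2*(-2*y - 4) + z*(29 - 10*y) - 24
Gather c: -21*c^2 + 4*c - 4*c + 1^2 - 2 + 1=-21*c^2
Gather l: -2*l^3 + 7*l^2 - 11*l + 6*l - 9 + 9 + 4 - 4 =-2*l^3 + 7*l^2 - 5*l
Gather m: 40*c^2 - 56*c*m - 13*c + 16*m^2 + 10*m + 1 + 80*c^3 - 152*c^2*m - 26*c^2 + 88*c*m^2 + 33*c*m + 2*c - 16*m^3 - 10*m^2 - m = 80*c^3 + 14*c^2 - 11*c - 16*m^3 + m^2*(88*c + 6) + m*(-152*c^2 - 23*c + 9) + 1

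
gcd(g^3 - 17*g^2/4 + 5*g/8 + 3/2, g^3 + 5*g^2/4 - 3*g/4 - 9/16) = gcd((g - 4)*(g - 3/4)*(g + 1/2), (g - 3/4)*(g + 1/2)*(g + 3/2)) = g^2 - g/4 - 3/8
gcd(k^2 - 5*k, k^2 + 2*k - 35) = k - 5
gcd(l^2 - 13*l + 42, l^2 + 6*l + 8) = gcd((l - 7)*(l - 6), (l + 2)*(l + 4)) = 1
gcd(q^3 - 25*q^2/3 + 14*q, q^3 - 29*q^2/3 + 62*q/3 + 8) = q - 6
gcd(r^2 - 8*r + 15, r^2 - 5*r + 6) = r - 3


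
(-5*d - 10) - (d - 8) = -6*d - 2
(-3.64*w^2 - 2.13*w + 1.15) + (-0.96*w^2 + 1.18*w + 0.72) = -4.6*w^2 - 0.95*w + 1.87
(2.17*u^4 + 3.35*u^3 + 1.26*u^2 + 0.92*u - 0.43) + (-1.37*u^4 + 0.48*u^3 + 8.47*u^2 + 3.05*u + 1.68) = 0.8*u^4 + 3.83*u^3 + 9.73*u^2 + 3.97*u + 1.25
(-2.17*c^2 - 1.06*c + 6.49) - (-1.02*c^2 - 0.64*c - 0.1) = -1.15*c^2 - 0.42*c + 6.59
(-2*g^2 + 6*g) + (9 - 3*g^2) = -5*g^2 + 6*g + 9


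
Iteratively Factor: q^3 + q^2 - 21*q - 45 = (q - 5)*(q^2 + 6*q + 9) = (q - 5)*(q + 3)*(q + 3)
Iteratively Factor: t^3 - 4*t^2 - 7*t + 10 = (t + 2)*(t^2 - 6*t + 5) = (t - 1)*(t + 2)*(t - 5)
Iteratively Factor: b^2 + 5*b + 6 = (b + 3)*(b + 2)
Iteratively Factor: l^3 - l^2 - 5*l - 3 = (l + 1)*(l^2 - 2*l - 3) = (l - 3)*(l + 1)*(l + 1)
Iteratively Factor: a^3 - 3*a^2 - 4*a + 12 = (a - 3)*(a^2 - 4) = (a - 3)*(a + 2)*(a - 2)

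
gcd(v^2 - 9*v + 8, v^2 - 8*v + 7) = v - 1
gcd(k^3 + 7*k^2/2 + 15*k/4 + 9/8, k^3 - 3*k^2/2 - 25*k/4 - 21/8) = k^2 + 2*k + 3/4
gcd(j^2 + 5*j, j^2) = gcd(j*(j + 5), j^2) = j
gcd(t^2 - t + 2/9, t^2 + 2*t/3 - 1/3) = t - 1/3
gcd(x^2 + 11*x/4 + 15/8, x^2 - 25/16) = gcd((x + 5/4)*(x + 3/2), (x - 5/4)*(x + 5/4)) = x + 5/4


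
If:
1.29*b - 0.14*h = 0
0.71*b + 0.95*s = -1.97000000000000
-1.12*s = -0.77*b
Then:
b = -1.45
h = -13.32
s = -0.99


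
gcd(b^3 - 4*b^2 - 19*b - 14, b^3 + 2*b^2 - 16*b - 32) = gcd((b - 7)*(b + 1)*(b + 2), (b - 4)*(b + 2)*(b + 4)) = b + 2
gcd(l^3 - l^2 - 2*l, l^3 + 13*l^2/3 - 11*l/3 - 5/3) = 1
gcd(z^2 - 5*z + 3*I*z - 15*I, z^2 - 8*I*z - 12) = 1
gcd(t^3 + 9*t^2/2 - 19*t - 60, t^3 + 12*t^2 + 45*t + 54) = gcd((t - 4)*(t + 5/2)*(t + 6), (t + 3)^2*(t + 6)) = t + 6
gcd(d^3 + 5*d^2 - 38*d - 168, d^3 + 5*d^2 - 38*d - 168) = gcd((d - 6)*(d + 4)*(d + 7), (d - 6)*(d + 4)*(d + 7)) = d^3 + 5*d^2 - 38*d - 168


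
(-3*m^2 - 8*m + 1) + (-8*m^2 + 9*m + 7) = -11*m^2 + m + 8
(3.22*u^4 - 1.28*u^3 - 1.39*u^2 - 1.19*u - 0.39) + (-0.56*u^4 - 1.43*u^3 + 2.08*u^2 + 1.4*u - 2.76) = 2.66*u^4 - 2.71*u^3 + 0.69*u^2 + 0.21*u - 3.15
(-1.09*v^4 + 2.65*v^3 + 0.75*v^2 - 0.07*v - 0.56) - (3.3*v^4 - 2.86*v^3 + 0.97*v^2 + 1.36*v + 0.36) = -4.39*v^4 + 5.51*v^3 - 0.22*v^2 - 1.43*v - 0.92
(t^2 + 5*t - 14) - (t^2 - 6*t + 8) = 11*t - 22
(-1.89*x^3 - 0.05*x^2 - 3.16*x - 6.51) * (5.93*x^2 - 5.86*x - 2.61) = -11.2077*x^5 + 10.7789*x^4 - 13.5129*x^3 - 19.9562*x^2 + 46.3962*x + 16.9911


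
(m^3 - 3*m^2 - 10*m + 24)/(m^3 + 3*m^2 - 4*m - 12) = (m - 4)/(m + 2)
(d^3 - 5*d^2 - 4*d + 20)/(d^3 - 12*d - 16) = (d^2 - 7*d + 10)/(d^2 - 2*d - 8)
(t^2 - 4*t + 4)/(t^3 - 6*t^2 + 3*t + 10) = (t - 2)/(t^2 - 4*t - 5)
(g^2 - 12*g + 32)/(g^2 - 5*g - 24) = (g - 4)/(g + 3)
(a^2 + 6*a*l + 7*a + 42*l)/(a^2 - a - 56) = (a + 6*l)/(a - 8)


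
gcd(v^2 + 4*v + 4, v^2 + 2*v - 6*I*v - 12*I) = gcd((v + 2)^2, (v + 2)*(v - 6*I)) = v + 2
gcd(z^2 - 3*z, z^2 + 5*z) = z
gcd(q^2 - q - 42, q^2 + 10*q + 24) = q + 6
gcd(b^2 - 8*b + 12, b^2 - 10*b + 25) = 1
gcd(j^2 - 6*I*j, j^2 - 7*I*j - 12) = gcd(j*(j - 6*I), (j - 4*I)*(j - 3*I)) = 1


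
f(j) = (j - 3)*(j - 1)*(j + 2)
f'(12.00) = 379.00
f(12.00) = 1386.00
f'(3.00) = 10.00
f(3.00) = 0.00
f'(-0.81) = 0.21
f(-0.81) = 8.21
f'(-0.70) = -0.73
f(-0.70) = 8.18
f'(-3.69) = 50.61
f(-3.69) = -53.03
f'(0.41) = -6.14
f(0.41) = 3.68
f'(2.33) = 1.97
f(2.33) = -3.86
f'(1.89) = -1.84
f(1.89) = -3.84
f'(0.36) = -6.05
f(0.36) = 3.99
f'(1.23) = -5.38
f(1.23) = -1.31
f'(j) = (j - 3)*(j - 1) + (j - 3)*(j + 2) + (j - 1)*(j + 2)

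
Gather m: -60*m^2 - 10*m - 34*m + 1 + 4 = -60*m^2 - 44*m + 5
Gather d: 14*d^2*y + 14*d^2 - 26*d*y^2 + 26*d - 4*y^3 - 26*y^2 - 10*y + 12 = d^2*(14*y + 14) + d*(26 - 26*y^2) - 4*y^3 - 26*y^2 - 10*y + 12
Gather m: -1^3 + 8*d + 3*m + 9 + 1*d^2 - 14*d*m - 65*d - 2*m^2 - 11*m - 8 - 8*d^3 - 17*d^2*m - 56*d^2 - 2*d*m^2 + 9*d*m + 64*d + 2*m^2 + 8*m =-8*d^3 - 55*d^2 - 2*d*m^2 + 7*d + m*(-17*d^2 - 5*d)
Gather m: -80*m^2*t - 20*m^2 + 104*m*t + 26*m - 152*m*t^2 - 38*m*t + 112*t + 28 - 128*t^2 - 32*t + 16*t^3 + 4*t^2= m^2*(-80*t - 20) + m*(-152*t^2 + 66*t + 26) + 16*t^3 - 124*t^2 + 80*t + 28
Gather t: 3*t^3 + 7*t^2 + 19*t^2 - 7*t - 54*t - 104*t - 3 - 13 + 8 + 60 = 3*t^3 + 26*t^2 - 165*t + 52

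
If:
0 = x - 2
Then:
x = 2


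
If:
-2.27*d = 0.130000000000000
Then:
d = -0.06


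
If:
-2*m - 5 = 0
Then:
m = -5/2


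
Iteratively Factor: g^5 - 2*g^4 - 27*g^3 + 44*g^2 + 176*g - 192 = (g - 4)*(g^4 + 2*g^3 - 19*g^2 - 32*g + 48) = (g - 4)^2*(g^3 + 6*g^2 + 5*g - 12) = (g - 4)^2*(g + 3)*(g^2 + 3*g - 4) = (g - 4)^2*(g - 1)*(g + 3)*(g + 4)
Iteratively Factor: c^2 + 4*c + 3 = (c + 1)*(c + 3)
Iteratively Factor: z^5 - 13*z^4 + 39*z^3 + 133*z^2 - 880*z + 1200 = (z + 4)*(z^4 - 17*z^3 + 107*z^2 - 295*z + 300) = (z - 3)*(z + 4)*(z^3 - 14*z^2 + 65*z - 100) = (z - 5)*(z - 3)*(z + 4)*(z^2 - 9*z + 20) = (z - 5)*(z - 4)*(z - 3)*(z + 4)*(z - 5)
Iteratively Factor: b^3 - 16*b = (b + 4)*(b^2 - 4*b) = b*(b + 4)*(b - 4)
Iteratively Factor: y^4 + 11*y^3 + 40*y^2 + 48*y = (y + 4)*(y^3 + 7*y^2 + 12*y) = (y + 4)^2*(y^2 + 3*y) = y*(y + 4)^2*(y + 3)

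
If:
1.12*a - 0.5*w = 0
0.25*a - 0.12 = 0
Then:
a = 0.48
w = 1.08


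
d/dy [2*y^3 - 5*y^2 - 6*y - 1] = 6*y^2 - 10*y - 6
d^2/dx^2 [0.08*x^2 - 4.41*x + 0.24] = 0.160000000000000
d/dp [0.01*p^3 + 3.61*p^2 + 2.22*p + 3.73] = 0.03*p^2 + 7.22*p + 2.22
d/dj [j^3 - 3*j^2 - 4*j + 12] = 3*j^2 - 6*j - 4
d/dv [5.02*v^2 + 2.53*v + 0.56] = 10.04*v + 2.53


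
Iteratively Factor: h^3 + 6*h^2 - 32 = (h + 4)*(h^2 + 2*h - 8) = (h + 4)^2*(h - 2)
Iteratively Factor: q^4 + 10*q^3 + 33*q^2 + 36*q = (q + 4)*(q^3 + 6*q^2 + 9*q) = (q + 3)*(q + 4)*(q^2 + 3*q) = (q + 3)^2*(q + 4)*(q)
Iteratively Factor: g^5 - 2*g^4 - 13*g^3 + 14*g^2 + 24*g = (g + 1)*(g^4 - 3*g^3 - 10*g^2 + 24*g) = (g - 2)*(g + 1)*(g^3 - g^2 - 12*g) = g*(g - 2)*(g + 1)*(g^2 - g - 12) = g*(g - 4)*(g - 2)*(g + 1)*(g + 3)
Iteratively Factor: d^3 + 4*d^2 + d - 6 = (d - 1)*(d^2 + 5*d + 6) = (d - 1)*(d + 2)*(d + 3)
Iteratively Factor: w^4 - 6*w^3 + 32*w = (w)*(w^3 - 6*w^2 + 32) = w*(w - 4)*(w^2 - 2*w - 8) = w*(w - 4)*(w + 2)*(w - 4)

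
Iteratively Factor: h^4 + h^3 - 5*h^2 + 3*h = (h)*(h^3 + h^2 - 5*h + 3) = h*(h - 1)*(h^2 + 2*h - 3) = h*(h - 1)*(h + 3)*(h - 1)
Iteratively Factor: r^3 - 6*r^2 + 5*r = (r - 1)*(r^2 - 5*r) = r*(r - 1)*(r - 5)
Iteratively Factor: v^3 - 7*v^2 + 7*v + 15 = (v - 5)*(v^2 - 2*v - 3) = (v - 5)*(v - 3)*(v + 1)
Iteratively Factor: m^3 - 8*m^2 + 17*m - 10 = (m - 1)*(m^2 - 7*m + 10) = (m - 2)*(m - 1)*(m - 5)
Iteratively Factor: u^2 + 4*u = (u)*(u + 4)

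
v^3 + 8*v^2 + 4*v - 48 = (v - 2)*(v + 4)*(v + 6)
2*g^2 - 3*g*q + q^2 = (-2*g + q)*(-g + q)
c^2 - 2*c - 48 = (c - 8)*(c + 6)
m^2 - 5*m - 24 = (m - 8)*(m + 3)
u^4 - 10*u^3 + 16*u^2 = u^2*(u - 8)*(u - 2)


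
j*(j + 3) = j^2 + 3*j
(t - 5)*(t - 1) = t^2 - 6*t + 5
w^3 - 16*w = w*(w - 4)*(w + 4)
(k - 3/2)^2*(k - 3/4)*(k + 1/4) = k^4 - 7*k^3/2 + 57*k^2/16 - 9*k/16 - 27/64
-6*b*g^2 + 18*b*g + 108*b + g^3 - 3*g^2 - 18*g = (-6*b + g)*(g - 6)*(g + 3)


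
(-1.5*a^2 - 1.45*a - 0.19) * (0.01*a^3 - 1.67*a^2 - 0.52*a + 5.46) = -0.015*a^5 + 2.4905*a^4 + 3.1996*a^3 - 7.1187*a^2 - 7.8182*a - 1.0374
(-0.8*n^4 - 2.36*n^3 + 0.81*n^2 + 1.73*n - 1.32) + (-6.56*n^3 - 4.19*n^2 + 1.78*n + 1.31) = -0.8*n^4 - 8.92*n^3 - 3.38*n^2 + 3.51*n - 0.01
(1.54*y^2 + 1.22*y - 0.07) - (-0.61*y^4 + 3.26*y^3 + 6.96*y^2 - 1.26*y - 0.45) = 0.61*y^4 - 3.26*y^3 - 5.42*y^2 + 2.48*y + 0.38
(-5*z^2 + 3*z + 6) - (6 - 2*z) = -5*z^2 + 5*z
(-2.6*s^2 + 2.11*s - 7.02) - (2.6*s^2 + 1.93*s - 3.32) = -5.2*s^2 + 0.18*s - 3.7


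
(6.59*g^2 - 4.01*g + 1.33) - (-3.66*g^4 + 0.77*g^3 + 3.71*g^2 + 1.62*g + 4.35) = 3.66*g^4 - 0.77*g^3 + 2.88*g^2 - 5.63*g - 3.02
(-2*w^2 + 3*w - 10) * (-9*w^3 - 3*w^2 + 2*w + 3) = 18*w^5 - 21*w^4 + 77*w^3 + 30*w^2 - 11*w - 30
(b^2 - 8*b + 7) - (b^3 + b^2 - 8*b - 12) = 19 - b^3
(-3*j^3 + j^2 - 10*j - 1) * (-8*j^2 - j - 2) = 24*j^5 - 5*j^4 + 85*j^3 + 16*j^2 + 21*j + 2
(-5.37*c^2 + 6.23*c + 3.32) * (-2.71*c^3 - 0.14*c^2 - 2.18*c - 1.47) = 14.5527*c^5 - 16.1315*c^4 + 1.8372*c^3 - 6.1523*c^2 - 16.3957*c - 4.8804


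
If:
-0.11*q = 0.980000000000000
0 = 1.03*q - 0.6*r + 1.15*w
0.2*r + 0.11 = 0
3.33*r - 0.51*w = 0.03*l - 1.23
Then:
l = -150.82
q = -8.91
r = -0.55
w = 7.69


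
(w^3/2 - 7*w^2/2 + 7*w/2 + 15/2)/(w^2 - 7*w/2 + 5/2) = (w^3 - 7*w^2 + 7*w + 15)/(2*w^2 - 7*w + 5)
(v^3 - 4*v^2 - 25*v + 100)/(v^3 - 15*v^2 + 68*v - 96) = (v^2 - 25)/(v^2 - 11*v + 24)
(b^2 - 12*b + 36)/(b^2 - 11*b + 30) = (b - 6)/(b - 5)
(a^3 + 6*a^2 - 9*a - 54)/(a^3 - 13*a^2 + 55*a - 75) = (a^2 + 9*a + 18)/(a^2 - 10*a + 25)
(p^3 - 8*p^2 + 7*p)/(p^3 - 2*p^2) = (p^2 - 8*p + 7)/(p*(p - 2))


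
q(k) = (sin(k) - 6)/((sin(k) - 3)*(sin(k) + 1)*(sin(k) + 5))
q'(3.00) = 0.31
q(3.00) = 0.35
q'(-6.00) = -0.23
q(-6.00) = 0.31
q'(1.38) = -0.01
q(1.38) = 0.21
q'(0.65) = -0.11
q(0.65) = 0.25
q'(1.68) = 0.01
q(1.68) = 0.21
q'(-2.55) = 1.84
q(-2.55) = 0.94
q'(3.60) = 1.24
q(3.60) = 0.74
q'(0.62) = -0.12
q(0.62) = 0.25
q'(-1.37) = -216.15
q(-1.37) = 21.71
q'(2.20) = 0.06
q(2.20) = 0.23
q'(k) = -(sin(k) - 6)*cos(k)/((sin(k) - 3)*(sin(k) + 1)*(sin(k) + 5)^2) - (sin(k) - 6)*cos(k)/((sin(k) - 3)*(sin(k) + 1)^2*(sin(k) + 5)) - (sin(k) - 6)*cos(k)/((sin(k) - 3)^2*(sin(k) + 1)*(sin(k) + 5)) + cos(k)/((sin(k) - 3)*(sin(k) + 1)*(sin(k) + 5))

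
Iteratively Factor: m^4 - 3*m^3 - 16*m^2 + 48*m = (m - 4)*(m^3 + m^2 - 12*m) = (m - 4)*(m + 4)*(m^2 - 3*m) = m*(m - 4)*(m + 4)*(m - 3)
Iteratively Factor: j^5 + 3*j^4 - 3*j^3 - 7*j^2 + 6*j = (j)*(j^4 + 3*j^3 - 3*j^2 - 7*j + 6) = j*(j - 1)*(j^3 + 4*j^2 + j - 6) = j*(j - 1)^2*(j^2 + 5*j + 6) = j*(j - 1)^2*(j + 2)*(j + 3)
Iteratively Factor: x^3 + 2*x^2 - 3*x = (x + 3)*(x^2 - x) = x*(x + 3)*(x - 1)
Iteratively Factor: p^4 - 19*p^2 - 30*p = (p + 3)*(p^3 - 3*p^2 - 10*p) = (p - 5)*(p + 3)*(p^2 + 2*p) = p*(p - 5)*(p + 3)*(p + 2)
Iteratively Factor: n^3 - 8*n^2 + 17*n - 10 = (n - 1)*(n^2 - 7*n + 10) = (n - 2)*(n - 1)*(n - 5)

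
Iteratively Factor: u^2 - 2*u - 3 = (u + 1)*(u - 3)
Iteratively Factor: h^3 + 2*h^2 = (h)*(h^2 + 2*h) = h*(h + 2)*(h)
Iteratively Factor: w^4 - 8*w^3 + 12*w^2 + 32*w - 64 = (w + 2)*(w^3 - 10*w^2 + 32*w - 32) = (w - 4)*(w + 2)*(w^2 - 6*w + 8) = (w - 4)^2*(w + 2)*(w - 2)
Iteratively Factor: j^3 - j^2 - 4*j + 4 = (j + 2)*(j^2 - 3*j + 2) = (j - 1)*(j + 2)*(j - 2)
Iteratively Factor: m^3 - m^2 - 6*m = (m - 3)*(m^2 + 2*m) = (m - 3)*(m + 2)*(m)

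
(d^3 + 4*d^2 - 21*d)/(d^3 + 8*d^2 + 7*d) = (d - 3)/(d + 1)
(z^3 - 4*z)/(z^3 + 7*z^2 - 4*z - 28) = z/(z + 7)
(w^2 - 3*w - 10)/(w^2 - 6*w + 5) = (w + 2)/(w - 1)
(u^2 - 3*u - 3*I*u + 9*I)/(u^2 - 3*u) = (u - 3*I)/u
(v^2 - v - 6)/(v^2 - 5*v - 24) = (-v^2 + v + 6)/(-v^2 + 5*v + 24)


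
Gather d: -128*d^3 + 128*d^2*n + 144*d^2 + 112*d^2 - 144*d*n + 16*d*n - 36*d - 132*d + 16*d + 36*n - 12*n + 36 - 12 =-128*d^3 + d^2*(128*n + 256) + d*(-128*n - 152) + 24*n + 24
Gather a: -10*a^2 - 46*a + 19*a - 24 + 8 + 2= -10*a^2 - 27*a - 14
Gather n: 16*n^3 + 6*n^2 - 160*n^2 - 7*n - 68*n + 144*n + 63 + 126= 16*n^3 - 154*n^2 + 69*n + 189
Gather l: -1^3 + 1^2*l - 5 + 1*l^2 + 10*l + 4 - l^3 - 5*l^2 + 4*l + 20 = -l^3 - 4*l^2 + 15*l + 18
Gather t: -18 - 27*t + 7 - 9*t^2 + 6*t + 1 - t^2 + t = -10*t^2 - 20*t - 10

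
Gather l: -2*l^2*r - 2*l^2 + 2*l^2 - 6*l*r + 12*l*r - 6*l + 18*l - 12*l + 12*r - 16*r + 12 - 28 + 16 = -2*l^2*r + 6*l*r - 4*r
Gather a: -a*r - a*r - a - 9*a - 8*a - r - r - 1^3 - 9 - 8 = a*(-2*r - 18) - 2*r - 18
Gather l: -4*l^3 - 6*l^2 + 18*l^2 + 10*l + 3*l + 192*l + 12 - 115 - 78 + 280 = -4*l^3 + 12*l^2 + 205*l + 99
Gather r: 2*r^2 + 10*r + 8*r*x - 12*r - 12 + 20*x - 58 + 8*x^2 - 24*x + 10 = 2*r^2 + r*(8*x - 2) + 8*x^2 - 4*x - 60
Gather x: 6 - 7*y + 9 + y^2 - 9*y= y^2 - 16*y + 15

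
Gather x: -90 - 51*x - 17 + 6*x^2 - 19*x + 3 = 6*x^2 - 70*x - 104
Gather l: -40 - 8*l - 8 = -8*l - 48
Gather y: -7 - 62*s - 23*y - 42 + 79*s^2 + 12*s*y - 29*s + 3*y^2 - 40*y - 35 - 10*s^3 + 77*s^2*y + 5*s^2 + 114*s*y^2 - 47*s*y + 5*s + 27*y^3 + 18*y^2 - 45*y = -10*s^3 + 84*s^2 - 86*s + 27*y^3 + y^2*(114*s + 21) + y*(77*s^2 - 35*s - 108) - 84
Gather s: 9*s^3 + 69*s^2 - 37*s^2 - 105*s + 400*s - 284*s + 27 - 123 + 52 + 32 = 9*s^3 + 32*s^2 + 11*s - 12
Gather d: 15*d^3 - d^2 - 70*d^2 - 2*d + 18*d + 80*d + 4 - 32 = 15*d^3 - 71*d^2 + 96*d - 28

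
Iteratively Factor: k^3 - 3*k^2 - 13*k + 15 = (k + 3)*(k^2 - 6*k + 5) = (k - 1)*(k + 3)*(k - 5)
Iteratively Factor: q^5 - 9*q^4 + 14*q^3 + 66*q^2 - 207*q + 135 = (q - 1)*(q^4 - 8*q^3 + 6*q^2 + 72*q - 135) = (q - 1)*(q + 3)*(q^3 - 11*q^2 + 39*q - 45) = (q - 5)*(q - 1)*(q + 3)*(q^2 - 6*q + 9) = (q - 5)*(q - 3)*(q - 1)*(q + 3)*(q - 3)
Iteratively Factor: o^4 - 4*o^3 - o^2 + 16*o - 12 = (o - 2)*(o^3 - 2*o^2 - 5*o + 6) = (o - 3)*(o - 2)*(o^2 + o - 2) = (o - 3)*(o - 2)*(o + 2)*(o - 1)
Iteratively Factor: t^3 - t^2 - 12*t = (t)*(t^2 - t - 12) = t*(t - 4)*(t + 3)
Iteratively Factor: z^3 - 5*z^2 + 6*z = (z - 2)*(z^2 - 3*z) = (z - 3)*(z - 2)*(z)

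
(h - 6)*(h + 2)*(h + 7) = h^3 + 3*h^2 - 40*h - 84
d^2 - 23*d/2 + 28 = (d - 8)*(d - 7/2)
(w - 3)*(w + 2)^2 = w^3 + w^2 - 8*w - 12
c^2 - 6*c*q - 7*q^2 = (c - 7*q)*(c + q)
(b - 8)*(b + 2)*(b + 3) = b^3 - 3*b^2 - 34*b - 48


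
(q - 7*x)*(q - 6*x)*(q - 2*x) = q^3 - 15*q^2*x + 68*q*x^2 - 84*x^3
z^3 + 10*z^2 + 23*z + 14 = (z + 1)*(z + 2)*(z + 7)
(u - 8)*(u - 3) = u^2 - 11*u + 24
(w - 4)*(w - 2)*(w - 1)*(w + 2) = w^4 - 5*w^3 + 20*w - 16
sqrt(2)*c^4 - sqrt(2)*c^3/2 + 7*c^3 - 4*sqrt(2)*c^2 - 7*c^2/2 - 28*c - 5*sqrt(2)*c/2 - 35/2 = (c - 5/2)*(c + 1)*(c + 7*sqrt(2)/2)*(sqrt(2)*c + sqrt(2))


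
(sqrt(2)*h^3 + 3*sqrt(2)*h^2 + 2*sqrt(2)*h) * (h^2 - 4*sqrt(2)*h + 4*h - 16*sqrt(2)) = sqrt(2)*h^5 - 8*h^4 + 7*sqrt(2)*h^4 - 56*h^3 + 14*sqrt(2)*h^3 - 112*h^2 + 8*sqrt(2)*h^2 - 64*h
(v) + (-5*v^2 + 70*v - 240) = -5*v^2 + 71*v - 240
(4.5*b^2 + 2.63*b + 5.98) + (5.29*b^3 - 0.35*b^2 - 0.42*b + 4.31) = 5.29*b^3 + 4.15*b^2 + 2.21*b + 10.29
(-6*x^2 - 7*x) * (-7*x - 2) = 42*x^3 + 61*x^2 + 14*x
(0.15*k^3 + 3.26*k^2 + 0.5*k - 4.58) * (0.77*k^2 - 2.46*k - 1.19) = 0.1155*k^5 + 2.1412*k^4 - 7.8131*k^3 - 8.636*k^2 + 10.6718*k + 5.4502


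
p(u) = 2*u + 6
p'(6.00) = 2.00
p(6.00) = 18.00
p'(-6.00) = 2.00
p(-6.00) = -6.00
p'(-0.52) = 2.00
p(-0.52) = 4.96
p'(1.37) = 2.00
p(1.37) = 8.74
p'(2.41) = 2.00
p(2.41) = 10.82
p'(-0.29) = 2.00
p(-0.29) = 5.42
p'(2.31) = 2.00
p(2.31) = 10.62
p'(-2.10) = 2.00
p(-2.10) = 1.80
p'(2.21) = 2.00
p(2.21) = 10.42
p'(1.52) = 2.00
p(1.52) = 9.04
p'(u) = 2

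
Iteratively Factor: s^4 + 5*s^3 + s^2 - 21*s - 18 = (s + 1)*(s^3 + 4*s^2 - 3*s - 18) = (s + 1)*(s + 3)*(s^2 + s - 6) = (s - 2)*(s + 1)*(s + 3)*(s + 3)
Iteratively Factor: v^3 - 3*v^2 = (v)*(v^2 - 3*v) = v*(v - 3)*(v)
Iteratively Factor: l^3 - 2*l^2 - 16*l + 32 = (l - 4)*(l^2 + 2*l - 8) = (l - 4)*(l + 4)*(l - 2)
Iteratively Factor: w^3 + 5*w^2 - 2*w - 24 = (w + 4)*(w^2 + w - 6) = (w - 2)*(w + 4)*(w + 3)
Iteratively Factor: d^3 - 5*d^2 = (d)*(d^2 - 5*d) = d^2*(d - 5)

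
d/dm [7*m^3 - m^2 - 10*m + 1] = 21*m^2 - 2*m - 10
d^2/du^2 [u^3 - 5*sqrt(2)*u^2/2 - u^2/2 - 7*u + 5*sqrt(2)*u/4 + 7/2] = 6*u - 5*sqrt(2) - 1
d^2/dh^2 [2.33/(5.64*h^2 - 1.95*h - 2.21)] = (148.232736*h^2 - 51.25068*h - 2.33*(11.28*h - 1.95)*(22.56*h - 3.9) - 58.084104)/(-5.64*h^2 + 1.95*h + 2.21)^3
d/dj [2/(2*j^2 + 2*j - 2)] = (-2*j - 1)/(j^2 + j - 1)^2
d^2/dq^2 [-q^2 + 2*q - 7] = -2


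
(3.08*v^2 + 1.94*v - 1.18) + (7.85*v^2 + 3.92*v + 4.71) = 10.93*v^2 + 5.86*v + 3.53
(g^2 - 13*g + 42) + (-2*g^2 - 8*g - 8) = -g^2 - 21*g + 34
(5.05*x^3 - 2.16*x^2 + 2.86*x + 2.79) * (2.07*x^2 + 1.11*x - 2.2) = 10.4535*x^5 + 1.1343*x^4 - 7.5874*x^3 + 13.7019*x^2 - 3.1951*x - 6.138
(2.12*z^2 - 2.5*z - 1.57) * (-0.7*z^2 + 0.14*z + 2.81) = -1.484*z^4 + 2.0468*z^3 + 6.7062*z^2 - 7.2448*z - 4.4117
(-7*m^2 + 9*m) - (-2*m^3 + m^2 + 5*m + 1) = 2*m^3 - 8*m^2 + 4*m - 1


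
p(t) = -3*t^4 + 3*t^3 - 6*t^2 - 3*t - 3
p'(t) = -12*t^3 + 9*t^2 - 12*t - 3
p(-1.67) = -52.03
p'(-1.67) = 98.03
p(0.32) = -4.51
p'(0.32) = -6.31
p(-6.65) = -6997.51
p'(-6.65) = 4003.76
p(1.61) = -31.02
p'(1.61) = -49.07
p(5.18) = -1922.49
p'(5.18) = -1491.57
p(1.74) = -38.08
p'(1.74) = -59.85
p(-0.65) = -4.94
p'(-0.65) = 11.90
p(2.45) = -110.34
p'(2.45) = -154.85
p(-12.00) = -68223.00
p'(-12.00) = 22173.00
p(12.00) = -57927.00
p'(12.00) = -19587.00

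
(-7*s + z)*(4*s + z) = -28*s^2 - 3*s*z + z^2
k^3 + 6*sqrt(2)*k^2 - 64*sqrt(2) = (k - 2*sqrt(2))*(k + 4*sqrt(2))^2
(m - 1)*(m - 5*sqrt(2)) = m^2 - 5*sqrt(2)*m - m + 5*sqrt(2)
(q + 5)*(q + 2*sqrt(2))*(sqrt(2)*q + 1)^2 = 2*q^4 + 6*sqrt(2)*q^3 + 10*q^3 + 9*q^2 + 30*sqrt(2)*q^2 + 2*sqrt(2)*q + 45*q + 10*sqrt(2)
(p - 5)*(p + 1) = p^2 - 4*p - 5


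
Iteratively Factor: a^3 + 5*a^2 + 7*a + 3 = (a + 1)*(a^2 + 4*a + 3) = (a + 1)^2*(a + 3)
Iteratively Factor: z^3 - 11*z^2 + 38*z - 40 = (z - 4)*(z^2 - 7*z + 10) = (z - 4)*(z - 2)*(z - 5)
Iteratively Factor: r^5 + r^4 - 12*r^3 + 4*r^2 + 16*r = (r - 2)*(r^4 + 3*r^3 - 6*r^2 - 8*r) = (r - 2)^2*(r^3 + 5*r^2 + 4*r) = r*(r - 2)^2*(r^2 + 5*r + 4) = r*(r - 2)^2*(r + 1)*(r + 4)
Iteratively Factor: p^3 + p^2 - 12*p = (p + 4)*(p^2 - 3*p) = (p - 3)*(p + 4)*(p)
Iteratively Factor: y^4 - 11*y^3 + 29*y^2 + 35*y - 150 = (y - 5)*(y^3 - 6*y^2 - y + 30) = (y - 5)^2*(y^2 - y - 6) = (y - 5)^2*(y - 3)*(y + 2)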